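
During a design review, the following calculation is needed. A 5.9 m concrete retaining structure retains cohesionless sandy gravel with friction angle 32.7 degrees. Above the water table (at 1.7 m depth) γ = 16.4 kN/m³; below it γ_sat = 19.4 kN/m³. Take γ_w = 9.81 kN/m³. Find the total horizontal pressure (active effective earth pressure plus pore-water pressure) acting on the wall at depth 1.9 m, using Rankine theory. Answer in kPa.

K_a = (1 − sin φ)/(1 + sin φ) = 0.2985.
γ' = 19.4 − 9.81 = 9.590 kN/m³.
Effective vertical stress at 1.9 m: σ'_v = 16.4×1.7 + 9.590×0.200 = 29.80 kPa.
σ'_h = K_a σ'_v = 0.2985 × 29.80 = 8.895 kPa; u = γ_w × 0.200 = 1.962 kPa.
Total σ_h = 8.895 + 1.962 = 10.86 kPa.

10.9 kPa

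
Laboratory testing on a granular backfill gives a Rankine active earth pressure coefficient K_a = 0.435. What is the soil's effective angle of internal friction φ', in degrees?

K_a = tan²(45° − φ/2) ⇒ 45° − φ/2 = arctan(√0.435) = 33.41°.
φ = 2(45° − 33.41°) = 23.19°.

23.2°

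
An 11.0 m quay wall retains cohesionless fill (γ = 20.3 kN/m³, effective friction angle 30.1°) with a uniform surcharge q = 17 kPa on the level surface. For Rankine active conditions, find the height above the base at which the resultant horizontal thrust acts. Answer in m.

K_a = 0.3320.
Triangular part P₁ = ½K_aγH² = 407.7 at H/3 = 3.667 m; rectangular part P₂ = K_a q H = 62.08 at H/2 = 5.500 m.
ȳ = (P₁·3.667 + P₂·5.500)/(P₁+P₂) = 3.909 m.

3.91 m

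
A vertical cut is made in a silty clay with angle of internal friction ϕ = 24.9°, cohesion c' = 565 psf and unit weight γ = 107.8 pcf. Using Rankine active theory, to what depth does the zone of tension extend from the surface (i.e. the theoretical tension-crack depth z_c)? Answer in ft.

16.4 ft

K_a = tan²(45° − 24.9°/2) = 0.4074; √K_a = 0.6383.
The active pressure is zero where K_a γ z = 2c√K_a, so z_c = 2c/(γ√K_a) = 2×565/(107.8×0.6383) = 16.42 ft.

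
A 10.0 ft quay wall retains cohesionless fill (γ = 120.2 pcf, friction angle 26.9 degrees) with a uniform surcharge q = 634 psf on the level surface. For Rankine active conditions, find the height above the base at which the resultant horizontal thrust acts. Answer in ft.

4.19 ft

K_a = 0.3770.
Triangular part P₁ = ½K_aγH² = 2266 at H/3 = 3.333 ft; rectangular part P₂ = K_a q H = 2390 at H/2 = 5.000 ft.
ȳ = (P₁·3.333 + P₂·5.000)/(P₁+P₂) = 4.189 ft.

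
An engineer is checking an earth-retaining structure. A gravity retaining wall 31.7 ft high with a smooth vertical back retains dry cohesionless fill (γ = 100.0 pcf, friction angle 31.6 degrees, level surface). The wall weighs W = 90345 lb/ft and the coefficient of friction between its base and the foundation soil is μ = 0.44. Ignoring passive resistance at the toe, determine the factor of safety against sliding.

2.53

K_a = tan²(45° − 31.6°/2) = 0.3123.
P_a = ½K_aγH² = 0.5×0.3123×100.0×31.7² = 15690 lb/ft, acting at H/3 = 10.57 ft above the base.
FS_sliding = μW / P_a = 0.44×90345 / 15690 = 2.533.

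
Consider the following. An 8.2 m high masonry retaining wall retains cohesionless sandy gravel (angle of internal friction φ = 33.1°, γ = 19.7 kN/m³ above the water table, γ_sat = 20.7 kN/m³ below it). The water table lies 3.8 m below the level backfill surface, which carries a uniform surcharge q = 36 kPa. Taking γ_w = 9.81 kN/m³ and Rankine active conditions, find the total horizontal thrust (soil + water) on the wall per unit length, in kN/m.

K_a = tan²(45° − φ/2) = 0.2936.
γ' = 20.7 − 9.81 = 10.89 kN/m³. h₂ = H − d_w = 4.4 m.
σ'_h: at surface K_a·q = 10.57; at WT K_a(q+γd_w) = 32.55; at base K_a(q+γd_w+γ'h₂) = 46.61 kPa.
P₁ = ½(10.57+32.55)×3.8 = 81.92; P₂ = ½(32.55+46.61)×4.4 = 174.1; P_w = ½γ_w h₂² = 94.96.
Total = 81.92+174.1+94.96 = 351.0 kN/m.

351 kN/m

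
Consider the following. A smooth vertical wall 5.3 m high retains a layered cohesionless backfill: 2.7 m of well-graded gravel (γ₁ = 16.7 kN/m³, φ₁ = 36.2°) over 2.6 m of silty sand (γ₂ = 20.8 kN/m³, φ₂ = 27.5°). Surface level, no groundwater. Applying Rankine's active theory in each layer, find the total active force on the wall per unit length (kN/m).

84.7 kN/m

K_a1 = tan²(45°−36.2°/2) = 0.2574; K_a2 = tan²(45°−27.5°/2) = 0.3682.
Layer 1: σ at base = K_a1 γ₁ h₁ = 11.61 kPa; P₁ = ½×11.61×2.7 = 15.67.
Layer 2: σ_v at top = γ₁h₁ = 45.09; σ_h top = K_a2×45.09 = 16.60; σ_h base = K_a2×(45.09+20.8×2.6) = 36.52.
P₂ = ½(16.60+36.52)×2.6 = 69.06. Total P_a = 15.67+69.06 = 84.72 kN/m.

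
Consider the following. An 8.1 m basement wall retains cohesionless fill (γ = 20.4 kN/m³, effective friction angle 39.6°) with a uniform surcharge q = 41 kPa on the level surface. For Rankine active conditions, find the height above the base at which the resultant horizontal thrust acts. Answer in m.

3.15 m

K_a = 0.2214.
Triangular part P₁ = ½K_aγH² = 148.2 at H/3 = 2.700 m; rectangular part P₂ = K_a q H = 73.54 at H/2 = 4.050 m.
ȳ = (P₁·2.700 + P₂·4.050)/(P₁+P₂) = 3.148 m.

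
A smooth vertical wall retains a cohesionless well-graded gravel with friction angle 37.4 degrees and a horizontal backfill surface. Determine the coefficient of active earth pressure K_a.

K_a = tan²(45° − φ/2) = tan²(26.30°) = 0.2443.

0.244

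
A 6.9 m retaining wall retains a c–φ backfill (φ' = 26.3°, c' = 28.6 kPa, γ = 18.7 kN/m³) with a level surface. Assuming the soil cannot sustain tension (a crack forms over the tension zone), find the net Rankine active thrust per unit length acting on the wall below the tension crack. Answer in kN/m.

K_a = 0.3859; √K_a = 0.6212.
Tension-crack depth z_c = 2c/(γ√K_a) = 2×28.6/(18.7×0.6212) = 4.924 m.
σ_a at base = K_a γ H − 2c√K_a = 0.3859×18.7×6.9 − 2×28.6×0.6212 = 14.26 kPa.
P_a = ½ × 14.26 × (H − z_c) = 0.5×14.26×1.976 = 14.09 kN/m.

14.1 kN/m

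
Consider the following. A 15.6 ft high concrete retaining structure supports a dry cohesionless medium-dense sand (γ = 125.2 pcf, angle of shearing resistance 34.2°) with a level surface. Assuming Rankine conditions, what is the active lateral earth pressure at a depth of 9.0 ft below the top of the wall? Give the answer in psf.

316 psf

K_a = (1 − sin φ)/(1 + sin φ) = 0.2803.
σ_h = K_a γ z = 0.2803 × 125.2 × 9.0 = 315.9 psf.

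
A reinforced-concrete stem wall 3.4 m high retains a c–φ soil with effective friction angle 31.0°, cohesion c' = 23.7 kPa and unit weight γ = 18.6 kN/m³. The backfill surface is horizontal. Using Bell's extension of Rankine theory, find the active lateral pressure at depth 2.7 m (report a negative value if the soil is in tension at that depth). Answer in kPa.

-10.7 kPa

K_a = (1 − sin φ)/(1 + sin φ) = 0.3201.
σ_a = K_a γ z − 2c√K_a = 0.3201×18.6×2.7 − 2×23.7×0.5658 = -10.74 kPa.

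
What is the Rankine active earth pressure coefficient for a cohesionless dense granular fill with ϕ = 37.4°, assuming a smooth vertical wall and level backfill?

0.244

K_a = (1 − sin φ)/(1 + sin φ) = (1 − sin 37.4°)/(1 + sin 37.4°) = 0.2443.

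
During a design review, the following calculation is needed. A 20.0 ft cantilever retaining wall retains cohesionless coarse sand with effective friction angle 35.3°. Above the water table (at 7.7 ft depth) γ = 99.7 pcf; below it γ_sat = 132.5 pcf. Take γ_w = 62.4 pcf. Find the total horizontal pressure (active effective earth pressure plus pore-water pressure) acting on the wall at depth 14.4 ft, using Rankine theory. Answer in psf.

K_a = (1 − sin φ)/(1 + sin φ) = 0.2675.
γ' = 132.5 − 62.4 = 70.10 pcf.
Effective vertical stress at 14.4 ft: σ'_v = 99.7×7.7 + 70.10×6.70 = 1237 psf.
σ'_h = K_a σ'_v = 0.2675 × 1237 = 331.0 psf; u = γ_w × 6.70 = 418.1 psf.
Total σ_h = 331.0 + 418.1 = 749.1 psf.

749 psf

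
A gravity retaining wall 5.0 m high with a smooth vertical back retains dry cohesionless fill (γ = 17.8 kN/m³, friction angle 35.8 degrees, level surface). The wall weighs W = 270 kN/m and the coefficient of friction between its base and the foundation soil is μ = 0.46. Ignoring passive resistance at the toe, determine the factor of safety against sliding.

2.13

K_a = tan²(45° − 35.8°/2) = 0.2619.
P_a = ½K_aγH² = 0.5×0.2619×17.8×5.0² = 58.26 kN/m, acting at H/3 = 1.667 m above the base.
FS_sliding = μW / P_a = 0.46×270 / 58.26 = 2.132.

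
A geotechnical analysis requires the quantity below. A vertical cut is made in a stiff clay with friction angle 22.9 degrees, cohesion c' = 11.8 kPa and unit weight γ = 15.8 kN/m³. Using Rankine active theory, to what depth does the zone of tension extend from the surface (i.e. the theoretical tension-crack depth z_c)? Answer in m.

K_a = tan²(45° − 22.9°/2) = 0.4398; √K_a = 0.6631.
The active pressure is zero where K_a γ z = 2c√K_a, so z_c = 2c/(γ√K_a) = 2×11.8/(15.8×0.6631) = 2.252 m.

2.25 m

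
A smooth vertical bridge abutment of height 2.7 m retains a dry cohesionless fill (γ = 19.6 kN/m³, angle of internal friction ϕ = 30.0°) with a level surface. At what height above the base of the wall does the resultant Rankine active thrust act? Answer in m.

K_a = 0.3333.
The pressure distribution is triangular, so the resultant acts at H/3 above the base = 2.7/3 = 0.9000 m.

0.900 m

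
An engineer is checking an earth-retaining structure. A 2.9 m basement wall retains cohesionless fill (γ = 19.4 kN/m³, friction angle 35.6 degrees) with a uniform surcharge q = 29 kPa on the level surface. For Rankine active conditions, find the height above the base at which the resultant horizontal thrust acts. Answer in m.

1.21 m

K_a = 0.2641.
Triangular part P₁ = ½K_aγH² = 21.55 at H/3 = 0.9667 m; rectangular part P₂ = K_a q H = 22.21 at H/2 = 1.450 m.
ȳ = (P₁·0.9667 + P₂·1.450)/(P₁+P₂) = 1.212 m.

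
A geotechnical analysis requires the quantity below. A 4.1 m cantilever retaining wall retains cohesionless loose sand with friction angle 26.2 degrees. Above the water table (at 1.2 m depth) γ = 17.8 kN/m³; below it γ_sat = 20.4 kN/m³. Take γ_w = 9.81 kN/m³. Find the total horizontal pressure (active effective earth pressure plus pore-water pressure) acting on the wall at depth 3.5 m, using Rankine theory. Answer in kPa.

40.3 kPa

K_a = (1 − sin φ)/(1 + sin φ) = 0.3874.
γ' = 20.4 − 9.81 = 10.59 kN/m³.
Effective vertical stress at 3.5 m: σ'_v = 17.8×1.2 + 10.59×2.30 = 45.72 kPa.
σ'_h = K_a σ'_v = 0.3874 × 45.72 = 17.71 kPa; u = γ_w × 2.30 = 22.56 kPa.
Total σ_h = 17.71 + 22.56 = 40.28 kPa.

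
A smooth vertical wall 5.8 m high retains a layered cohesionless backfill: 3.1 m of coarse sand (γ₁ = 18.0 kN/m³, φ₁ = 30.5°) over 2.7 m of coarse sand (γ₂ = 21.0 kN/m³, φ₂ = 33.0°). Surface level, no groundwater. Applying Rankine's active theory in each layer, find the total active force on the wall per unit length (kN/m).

95.2 kN/m

K_a1 = tan²(45°−30.5°/2) = 0.3267; K_a2 = tan²(45°−33.0°/2) = 0.2948.
Layer 1: σ at base = K_a1 γ₁ h₁ = 18.23 kPa; P₁ = ½×18.23×3.1 = 28.25.
Layer 2: σ_v at top = γ₁h₁ = 55.80; σ_h top = K_a2×55.80 = 16.45; σ_h base = K_a2×(55.80+21.0×2.7) = 33.17.
P₂ = ½(16.45+33.17)×2.7 = 66.98. Total P_a = 28.25+66.98 = 95.23 kN/m.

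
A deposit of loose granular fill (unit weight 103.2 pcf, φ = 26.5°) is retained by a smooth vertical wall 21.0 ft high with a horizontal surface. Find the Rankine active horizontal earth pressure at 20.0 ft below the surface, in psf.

790 psf

K_a = (1 − sin φ)/(1 + sin φ) = 0.3829.
σ_h = K_a γ z = 0.3829 × 103.2 × 20.0 = 790.4 psf.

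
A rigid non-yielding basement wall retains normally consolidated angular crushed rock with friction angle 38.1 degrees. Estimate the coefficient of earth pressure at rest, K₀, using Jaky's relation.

0.383

K₀ = 1 − sin φ' = 1 − sin 38.1° = 0.3830.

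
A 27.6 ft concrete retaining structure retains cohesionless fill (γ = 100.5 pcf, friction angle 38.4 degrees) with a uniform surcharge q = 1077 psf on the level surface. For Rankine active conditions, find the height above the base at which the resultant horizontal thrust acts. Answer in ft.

11.2 ft

K_a = 0.2337.
Triangular part P₁ = ½K_aγH² = 8945 at H/3 = 9.200 ft; rectangular part P₂ = K_a q H = 6947 at H/2 = 13.80 ft.
ȳ = (P₁·9.200 + P₂·13.80)/(P₁+P₂) = 11.21 ft.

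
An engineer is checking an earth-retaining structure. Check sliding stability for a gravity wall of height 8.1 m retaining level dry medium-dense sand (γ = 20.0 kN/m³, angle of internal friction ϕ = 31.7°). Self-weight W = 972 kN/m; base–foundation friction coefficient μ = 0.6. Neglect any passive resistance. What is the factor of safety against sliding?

2.86

K_a = tan²(45° − 31.7°/2) = 0.3111.
P_a = ½K_aγH² = 0.5×0.3111×20.0×8.1² = 204.1 kN/m, acting at H/3 = 2.700 m above the base.
FS_sliding = μW / P_a = 0.6×972 / 204.1 = 2.858.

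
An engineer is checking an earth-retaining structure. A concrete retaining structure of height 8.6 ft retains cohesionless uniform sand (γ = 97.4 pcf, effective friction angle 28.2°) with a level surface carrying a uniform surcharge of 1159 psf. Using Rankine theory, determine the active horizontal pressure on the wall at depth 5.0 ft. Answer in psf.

590 psf

K_a = (1 − sin φ)/(1 + sin φ) = 0.3582.
σ_v = γz + q = 97.4 × 5.0 + 1159 = 1646 psf.
σ_h = K_a σ_v = 0.3582 × 1646 = 589.6 psf.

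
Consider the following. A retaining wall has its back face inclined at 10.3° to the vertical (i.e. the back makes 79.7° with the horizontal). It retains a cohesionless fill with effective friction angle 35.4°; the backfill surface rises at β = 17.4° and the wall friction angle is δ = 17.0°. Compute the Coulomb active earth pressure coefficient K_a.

K_a = sin²(α+φ) / [sin²α · sin(α−δ) · (1 + √{sin(φ+δ)sin(φ−β) / (sin(α−δ)sin(α+β))})²].
With α = 79.7°, φ = 35.4°, δ = 17.0°, β = 17.4°: K_a = 0.4089.

0.409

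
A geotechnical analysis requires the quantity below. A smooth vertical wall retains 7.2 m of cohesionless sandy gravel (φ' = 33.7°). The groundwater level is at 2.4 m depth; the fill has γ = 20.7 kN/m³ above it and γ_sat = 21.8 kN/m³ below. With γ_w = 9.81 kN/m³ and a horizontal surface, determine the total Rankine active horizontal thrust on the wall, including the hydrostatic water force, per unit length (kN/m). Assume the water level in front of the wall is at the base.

K_a = tan²(45° − φ/2) = 0.2863.
γ' = 21.8 − 9.81 = 11.99 kN/m³. Depth below WT = 4.8 m.
σ'_h at WT = K_a γ d_w = 14.22 kPa; at base = 14.22 + K_a γ' × 4.8 = 30.70 kPa.
P₁ (0–2.4 m) = ½×14.22×2.4 = 17.07. P₂ (2.4–7.2 m) = ½(14.22+30.70)×4.8 = 107.8.
P_w = ½ γ_w h₂² = 0.5×9.81×4.8² = 113.0. Total = 17.07+107.8+113.0 = 237.9 kN/m.

238 kN/m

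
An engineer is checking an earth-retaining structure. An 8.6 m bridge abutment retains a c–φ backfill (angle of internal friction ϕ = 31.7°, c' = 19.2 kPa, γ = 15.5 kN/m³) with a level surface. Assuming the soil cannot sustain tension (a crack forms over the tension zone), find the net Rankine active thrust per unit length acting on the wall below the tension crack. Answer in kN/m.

41.7 kN/m

K_a = 0.3111; √K_a = 0.5577.
Tension-crack depth z_c = 2c/(γ√K_a) = 2×19.2/(15.5×0.5577) = 4.442 m.
σ_a at base = K_a γ H − 2c√K_a = 0.3111×15.5×8.6 − 2×19.2×0.5577 = 20.05 kPa.
P_a = ½ × 20.05 × (H − z_c) = 0.5×20.05×4.158 = 41.68 kN/m.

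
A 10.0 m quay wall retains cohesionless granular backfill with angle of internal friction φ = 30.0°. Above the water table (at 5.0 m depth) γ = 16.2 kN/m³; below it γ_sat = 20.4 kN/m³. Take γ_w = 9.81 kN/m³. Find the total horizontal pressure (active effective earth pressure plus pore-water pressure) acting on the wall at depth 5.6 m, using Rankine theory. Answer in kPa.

K_a = (1 − sin φ)/(1 + sin φ) = 0.3333.
γ' = 20.4 − 9.81 = 10.59 kN/m³.
Effective vertical stress at 5.6 m: σ'_v = 16.2×5.0 + 10.59×0.600 = 87.35 kPa.
σ'_h = K_a σ'_v = 0.3333 × 87.35 = 29.12 kPa; u = γ_w × 0.600 = 5.886 kPa.
Total σ_h = 29.12 + 5.886 = 35.00 kPa.

35.0 kPa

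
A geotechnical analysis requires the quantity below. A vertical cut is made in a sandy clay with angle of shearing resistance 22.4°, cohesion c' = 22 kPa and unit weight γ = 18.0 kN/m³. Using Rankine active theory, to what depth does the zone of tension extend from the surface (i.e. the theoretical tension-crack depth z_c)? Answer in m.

K_a = tan²(45° − 22.4°/2) = 0.4482; √K_a = 0.6694.
The active pressure is zero where K_a γ z = 2c√K_a, so z_c = 2c/(γ√K_a) = 2×22/(18.0×0.6694) = 3.651 m.

3.65 m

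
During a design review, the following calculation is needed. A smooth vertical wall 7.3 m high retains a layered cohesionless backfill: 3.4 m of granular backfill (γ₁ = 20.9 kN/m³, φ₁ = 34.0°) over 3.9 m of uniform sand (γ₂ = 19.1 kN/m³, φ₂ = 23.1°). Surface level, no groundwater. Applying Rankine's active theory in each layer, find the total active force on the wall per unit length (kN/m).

K_a1 = tan²(45°−34.0°/2) = 0.2827; K_a2 = tan²(45°−23.1°/2) = 0.4364.
Layer 1: σ at base = K_a1 γ₁ h₁ = 20.09 kPa; P₁ = ½×20.09×3.4 = 34.15.
Layer 2: σ_v at top = γ₁h₁ = 71.06; σ_h top = K_a2×71.06 = 31.01; σ_h base = K_a2×(71.06+19.1×3.9) = 63.52.
P₂ = ½(31.01+63.52)×3.9 = 184.3. Total P_a = 34.15+184.3 = 218.5 kN/m.

218 kN/m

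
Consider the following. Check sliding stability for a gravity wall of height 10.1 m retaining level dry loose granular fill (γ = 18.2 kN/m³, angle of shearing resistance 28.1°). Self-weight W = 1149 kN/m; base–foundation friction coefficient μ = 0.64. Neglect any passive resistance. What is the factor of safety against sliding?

2.20

K_a = tan²(45° − 28.1°/2) = 0.3596.
P_a = ½K_aγH² = 0.5×0.3596×18.2×10.1² = 333.8 kN/m, acting at H/3 = 3.367 m above the base.
FS_sliding = μW / P_a = 0.64×1149 / 333.8 = 2.203.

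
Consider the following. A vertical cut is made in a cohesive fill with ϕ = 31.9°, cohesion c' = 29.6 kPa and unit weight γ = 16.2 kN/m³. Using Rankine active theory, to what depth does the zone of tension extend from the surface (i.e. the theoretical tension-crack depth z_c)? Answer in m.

K_a = tan²(45° − 31.9°/2) = 0.3085; √K_a = 0.5555.
The active pressure is zero where K_a γ z = 2c√K_a, so z_c = 2c/(γ√K_a) = 2×29.6/(16.2×0.5555) = 6.579 m.

6.58 m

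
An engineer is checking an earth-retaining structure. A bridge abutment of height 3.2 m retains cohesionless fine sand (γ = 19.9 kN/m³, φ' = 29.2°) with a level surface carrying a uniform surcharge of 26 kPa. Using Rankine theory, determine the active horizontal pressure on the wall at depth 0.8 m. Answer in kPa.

14.4 kPa

K_a = (1 − sin φ)/(1 + sin φ) = 0.3442.
σ_v = γz + q = 19.9 × 0.8 + 26 = 41.92 kPa.
σ_h = K_a σ_v = 0.3442 × 41.92 = 14.43 kPa.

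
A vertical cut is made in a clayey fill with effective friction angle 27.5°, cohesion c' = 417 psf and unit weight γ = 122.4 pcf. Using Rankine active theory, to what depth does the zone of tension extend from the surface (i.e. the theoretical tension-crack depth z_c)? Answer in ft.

K_a = tan²(45° − 27.5°/2) = 0.3682; √K_a = 0.6068.
The active pressure is zero where K_a γ z = 2c√K_a, so z_c = 2c/(γ√K_a) = 2×417/(122.4×0.6068) = 11.23 ft.

11.2 ft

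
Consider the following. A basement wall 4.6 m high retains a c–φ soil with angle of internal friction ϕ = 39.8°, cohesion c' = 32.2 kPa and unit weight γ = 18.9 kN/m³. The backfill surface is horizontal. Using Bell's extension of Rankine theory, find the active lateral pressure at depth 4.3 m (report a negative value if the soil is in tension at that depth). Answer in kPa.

-12.3 kPa

K_a = (1 − sin φ)/(1 + sin φ) = 0.2194.
σ_a = K_a γ z − 2c√K_a = 0.2194×18.9×4.3 − 2×32.2×0.4684 = -12.33 kPa.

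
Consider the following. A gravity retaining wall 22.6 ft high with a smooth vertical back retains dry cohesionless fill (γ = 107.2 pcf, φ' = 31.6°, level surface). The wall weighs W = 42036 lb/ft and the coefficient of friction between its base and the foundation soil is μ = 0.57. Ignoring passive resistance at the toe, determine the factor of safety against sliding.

2.80

K_a = tan²(45° − 31.6°/2) = 0.3123.
P_a = ½K_aγH² = 0.5×0.3123×107.2×22.6² = 8551 lb/ft, acting at H/3 = 7.533 ft above the base.
FS_sliding = μW / P_a = 0.57×42036 / 8551 = 2.802.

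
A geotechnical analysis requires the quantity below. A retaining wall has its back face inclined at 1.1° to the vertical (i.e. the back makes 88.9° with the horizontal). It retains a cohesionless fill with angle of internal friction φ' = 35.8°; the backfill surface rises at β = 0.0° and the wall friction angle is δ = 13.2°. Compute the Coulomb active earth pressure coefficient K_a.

0.249

K_a = sin²(α+φ) / [sin²α · sin(α−δ) · (1 + √{sin(φ+δ)sin(φ−β) / (sin(α−δ)sin(α+β))})²].
With α = 88.9°, φ = 35.8°, δ = 13.2°, β = 0.0°: K_a = 0.2487.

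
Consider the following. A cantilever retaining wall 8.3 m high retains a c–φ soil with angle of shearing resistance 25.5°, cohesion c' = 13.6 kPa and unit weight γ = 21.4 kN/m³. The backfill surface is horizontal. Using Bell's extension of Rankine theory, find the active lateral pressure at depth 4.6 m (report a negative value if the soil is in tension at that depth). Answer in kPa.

22.0 kPa

K_a = (1 − sin φ)/(1 + sin φ) = 0.3981.
σ_a = K_a γ z − 2c√K_a = 0.3981×21.4×4.6 − 2×13.6×0.6310 = 22.03 kPa.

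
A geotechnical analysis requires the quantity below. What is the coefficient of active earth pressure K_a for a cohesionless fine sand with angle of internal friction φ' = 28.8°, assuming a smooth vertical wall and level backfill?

0.350

K_a = tan²(45° − φ/2) = tan²(30.60°) = 0.3498.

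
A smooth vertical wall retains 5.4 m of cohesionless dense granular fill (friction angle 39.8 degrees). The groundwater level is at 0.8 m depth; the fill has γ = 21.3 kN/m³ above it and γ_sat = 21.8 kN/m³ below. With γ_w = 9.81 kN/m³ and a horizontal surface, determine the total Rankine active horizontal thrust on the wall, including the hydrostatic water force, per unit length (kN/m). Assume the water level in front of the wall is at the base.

150 kN/m

K_a = tan²(45° − φ/2) = 0.2194.
γ' = 21.8 − 9.81 = 11.99 kN/m³. Depth below WT = 4.6 m.
σ'_h at WT = K_a γ d_w = 3.739 kPa; at base = 3.739 + K_a γ' × 4.6 = 15.84 kPa.
P₁ (0–0.8 m) = ½×3.739×0.8 = 1.496. P₂ (0.8–5.4 m) = ½(3.739+15.84)×4.6 = 45.04.
P_w = ½ γ_w h₂² = 0.5×9.81×4.6² = 103.8. Total = 1.496+45.04+103.8 = 150.3 kN/m.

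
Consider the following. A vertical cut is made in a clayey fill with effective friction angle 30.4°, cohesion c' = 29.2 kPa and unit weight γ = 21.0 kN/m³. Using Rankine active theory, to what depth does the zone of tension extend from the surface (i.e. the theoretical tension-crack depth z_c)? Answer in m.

4.86 m

K_a = tan²(45° − 30.4°/2) = 0.3280; √K_a = 0.5727.
The active pressure is zero where K_a γ z = 2c√K_a, so z_c = 2c/(γ√K_a) = 2×29.2/(21.0×0.5727) = 4.856 m.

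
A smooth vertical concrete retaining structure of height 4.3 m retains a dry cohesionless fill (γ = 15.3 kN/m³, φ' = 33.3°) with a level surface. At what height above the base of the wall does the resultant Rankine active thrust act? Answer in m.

K_a = 0.2911.
The pressure distribution is triangular, so the resultant acts at H/3 above the base = 4.3/3 = 1.433 m.

1.43 m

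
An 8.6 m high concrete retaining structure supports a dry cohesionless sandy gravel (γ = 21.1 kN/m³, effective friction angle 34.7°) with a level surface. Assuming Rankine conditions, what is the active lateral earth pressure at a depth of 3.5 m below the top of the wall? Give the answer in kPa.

K_a = (1 − sin φ)/(1 + sin φ) = 0.2745.
σ_h = K_a γ z = 0.2745 × 21.1 × 3.5 = 20.27 kPa.

20.3 kPa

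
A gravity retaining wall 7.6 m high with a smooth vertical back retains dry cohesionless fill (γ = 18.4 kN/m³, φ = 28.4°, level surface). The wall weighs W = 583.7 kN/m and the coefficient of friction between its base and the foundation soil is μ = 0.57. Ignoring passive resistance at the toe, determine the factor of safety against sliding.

1.76

K_a = tan²(45° − 28.4°/2) = 0.3554.
P_a = ½K_aγH² = 0.5×0.3554×18.4×7.6² = 188.8 kN/m, acting at H/3 = 2.533 m above the base.
FS_sliding = μW / P_a = 0.57×583.7 / 188.8 = 1.762.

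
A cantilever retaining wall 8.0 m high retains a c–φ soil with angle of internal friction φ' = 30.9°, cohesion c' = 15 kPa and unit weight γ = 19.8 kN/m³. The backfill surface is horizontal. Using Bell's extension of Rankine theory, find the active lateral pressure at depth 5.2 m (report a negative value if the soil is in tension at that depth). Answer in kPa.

K_a = (1 − sin φ)/(1 + sin φ) = 0.3214.
σ_a = K_a γ z − 2c√K_a = 0.3214×19.8×5.2 − 2×15×0.5669 = 16.08 kPa.

16.1 kPa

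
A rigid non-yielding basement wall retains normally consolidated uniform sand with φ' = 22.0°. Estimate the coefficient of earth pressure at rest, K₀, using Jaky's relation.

K₀ = 1 − sin φ' = 1 − sin 22.0° = 0.6254.

0.625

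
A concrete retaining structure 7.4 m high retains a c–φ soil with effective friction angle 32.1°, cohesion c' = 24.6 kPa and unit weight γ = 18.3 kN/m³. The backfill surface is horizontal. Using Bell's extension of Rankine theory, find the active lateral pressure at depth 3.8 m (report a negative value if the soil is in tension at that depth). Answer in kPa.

-5.94 kPa

K_a = (1 − sin φ)/(1 + sin φ) = 0.3060.
σ_a = K_a γ z − 2c√K_a = 0.3060×18.3×3.8 − 2×24.6×0.5532 = -5.937 kPa.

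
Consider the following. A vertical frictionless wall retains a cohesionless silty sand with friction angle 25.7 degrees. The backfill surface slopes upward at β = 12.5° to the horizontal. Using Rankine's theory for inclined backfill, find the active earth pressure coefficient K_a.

K_a = cos β · (cos β − √(cos²β − cos²φ)) / (cos β + √(cos²β − cos²φ)).
cos β = 0.9763, cos φ = 0.9011, √(cos²β − cos²φ) = 0.3758.
K_a = 0.9763 × (0.9763 − 0.3758)/(0.9763 + 0.3758) = 0.4336.

0.434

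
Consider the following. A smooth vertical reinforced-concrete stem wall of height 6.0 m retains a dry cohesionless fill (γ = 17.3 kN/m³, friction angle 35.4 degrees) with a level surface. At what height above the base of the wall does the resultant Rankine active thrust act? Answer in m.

K_a = 0.2664.
The pressure distribution is triangular, so the resultant acts at H/3 above the base = 6.0/3 = 2.000 m.

2.00 m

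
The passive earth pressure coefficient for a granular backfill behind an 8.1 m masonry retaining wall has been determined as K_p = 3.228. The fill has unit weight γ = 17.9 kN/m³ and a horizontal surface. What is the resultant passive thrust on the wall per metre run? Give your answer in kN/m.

1900 kN/m

P = ½ K_p γ H² = 0.5 × 3.228 × 17.9 × 8.1² = 1896 kN/m.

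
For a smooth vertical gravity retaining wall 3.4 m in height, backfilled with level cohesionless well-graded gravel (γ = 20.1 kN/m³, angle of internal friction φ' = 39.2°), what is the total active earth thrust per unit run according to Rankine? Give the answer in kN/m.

26.2 kN/m

K_a = tan²(45° − φ/2) = 0.2255.
P_a = ½ K_a γ H² = 0.5 × 0.2255 × 20.1 × 3.4² = 26.19 kN/m.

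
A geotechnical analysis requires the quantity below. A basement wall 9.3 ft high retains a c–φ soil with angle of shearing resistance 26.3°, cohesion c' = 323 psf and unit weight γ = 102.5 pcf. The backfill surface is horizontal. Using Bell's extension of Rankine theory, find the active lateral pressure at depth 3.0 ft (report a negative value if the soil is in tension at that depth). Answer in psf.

-283 psf

K_a = (1 − sin φ)/(1 + sin φ) = 0.3859.
σ_a = K_a γ z − 2c√K_a = 0.3859×102.5×3.0 − 2×323×0.6212 = -282.6 psf.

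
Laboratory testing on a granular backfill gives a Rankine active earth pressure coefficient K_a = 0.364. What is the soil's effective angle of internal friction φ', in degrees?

K_a = tan²(45° − φ/2) ⇒ 45° − φ/2 = arctan(√0.364) = 31.10°.
φ = 2(45° − 31.10°) = 27.79°.

27.8°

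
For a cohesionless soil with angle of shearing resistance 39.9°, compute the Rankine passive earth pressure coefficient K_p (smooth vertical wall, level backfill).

K_p = (1 + sin φ)/(1 − sin φ) = tan²(45° + 39.9°/2) = 4.578.

4.58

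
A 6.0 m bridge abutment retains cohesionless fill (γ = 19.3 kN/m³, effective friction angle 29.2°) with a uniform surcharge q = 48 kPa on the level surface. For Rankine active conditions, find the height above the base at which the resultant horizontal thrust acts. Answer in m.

K_a = 0.3442.
Triangular part P₁ = ½K_aγH² = 119.6 at H/3 = 2.000 m; rectangular part P₂ = K_a q H = 99.13 at H/2 = 3.000 m.
ȳ = (P₁·2.000 + P₂·3.000)/(P₁+P₂) = 2.453 m.

2.45 m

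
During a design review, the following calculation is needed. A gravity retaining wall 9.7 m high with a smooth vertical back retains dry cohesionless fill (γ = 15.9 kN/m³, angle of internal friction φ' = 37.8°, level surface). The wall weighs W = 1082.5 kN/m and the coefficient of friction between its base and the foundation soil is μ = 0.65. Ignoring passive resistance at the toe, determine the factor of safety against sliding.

K_a = tan²(45° − 37.8°/2) = 0.2400.
P_a = ½K_aγH² = 0.5×0.2400×15.9×9.7² = 179.5 kN/m, acting at H/3 = 3.233 m above the base.
FS_sliding = μW / P_a = 0.65×1082.5 / 179.5 = 3.919.

3.92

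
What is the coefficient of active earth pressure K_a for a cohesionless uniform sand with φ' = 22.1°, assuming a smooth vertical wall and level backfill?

0.453

K_a = tan²(45° − φ/2) = tan²(33.95°) = 0.4533.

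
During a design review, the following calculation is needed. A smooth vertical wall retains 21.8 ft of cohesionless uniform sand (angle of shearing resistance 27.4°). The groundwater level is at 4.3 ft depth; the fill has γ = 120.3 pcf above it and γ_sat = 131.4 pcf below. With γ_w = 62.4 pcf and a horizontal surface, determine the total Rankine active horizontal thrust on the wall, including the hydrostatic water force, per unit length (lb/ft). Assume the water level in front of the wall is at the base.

K_a = tan²(45° − φ/2) = 0.3697.
γ' = 131.4 − 62.4 = 69.00 pcf. Depth below WT = 17.5 ft.
σ'_h at WT = K_a γ d_w = 191.2 psf; at base = 191.2 + K_a γ' × 17.5 = 637.6 psf.
P₁ (0–4.3 ft) = ½×191.2×4.3 = 411.1. P₂ (4.3–21.8 ft) = ½(191.2+637.6)×17.5 = 7252.
P_w = ½ γ_w h₂² = 0.5×62.4×17.5² = 9555. Total = 411.1+7252+9555 = 17220 lb/ft.

17200 lb/ft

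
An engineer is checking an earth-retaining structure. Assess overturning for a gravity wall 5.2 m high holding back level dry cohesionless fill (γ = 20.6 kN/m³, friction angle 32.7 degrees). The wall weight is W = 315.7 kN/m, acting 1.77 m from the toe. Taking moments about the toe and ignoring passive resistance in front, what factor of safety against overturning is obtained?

K_a = tan²(45° − 32.7°/2) = 0.2985.
P_a = ½K_aγH² = 0.5×0.2985×20.6×5.2² = 83.14 kN/m, acting at H/3 = 1.733 m above the base.
Overturning moment M_o = P_a × H/3 = 83.14 × 1.733 = 144.1.
Resisting moment M_r = W × 1.77 = 315.7 × 1.77 = 558.8.
FS_overturning = M_r/M_o = 558.8/144.1 = 3.878.

3.88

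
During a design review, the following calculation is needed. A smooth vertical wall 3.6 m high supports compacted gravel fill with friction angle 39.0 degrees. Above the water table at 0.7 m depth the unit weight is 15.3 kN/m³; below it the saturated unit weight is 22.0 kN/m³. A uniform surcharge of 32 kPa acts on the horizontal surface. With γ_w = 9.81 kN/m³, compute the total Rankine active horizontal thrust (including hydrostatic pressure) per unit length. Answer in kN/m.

K_a = tan²(45° − φ/2) = 0.2275.
γ' = 22.0 − 9.81 = 12.19 kN/m³. h₂ = H − d_w = 2.9 m.
σ'_h: at surface K_a·q = 7.280; at WT K_a(q+γd_w) = 9.717; at base K_a(q+γd_w+γ'h₂) = 17.76 kPa.
P₁ = ½(7.280+9.717)×0.7 = 5.949; P₂ = ½(9.717+17.76)×2.9 = 39.84; P_w = ½γ_w h₂² = 41.25.
Total = 5.949+39.84+41.25 = 87.04 kN/m.

87.0 kN/m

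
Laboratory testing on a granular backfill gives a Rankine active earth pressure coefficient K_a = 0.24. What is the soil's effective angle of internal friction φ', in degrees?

K_a = tan²(45° − φ/2) ⇒ 45° − φ/2 = arctan(√0.24) = 26.10°.
φ = 2(45° − 26.10°) = 37.80°.

37.8°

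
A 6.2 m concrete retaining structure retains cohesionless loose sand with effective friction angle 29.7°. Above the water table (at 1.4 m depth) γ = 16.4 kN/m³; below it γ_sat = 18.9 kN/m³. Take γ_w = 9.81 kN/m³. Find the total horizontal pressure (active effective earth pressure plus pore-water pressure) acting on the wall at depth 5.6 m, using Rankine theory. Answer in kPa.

K_a = (1 − sin φ)/(1 + sin φ) = 0.3374.
γ' = 18.9 − 9.81 = 9.090 kN/m³.
Effective vertical stress at 5.6 m: σ'_v = 16.4×1.4 + 9.090×4.20 = 61.14 kPa.
σ'_h = K_a σ'_v = 0.3374 × 61.14 = 20.63 kPa; u = γ_w × 4.20 = 41.20 kPa.
Total σ_h = 20.63 + 41.20 = 61.83 kPa.

61.8 kPa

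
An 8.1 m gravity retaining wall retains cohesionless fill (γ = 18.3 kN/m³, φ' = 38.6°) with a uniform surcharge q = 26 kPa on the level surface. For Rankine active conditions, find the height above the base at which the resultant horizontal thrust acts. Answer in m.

K_a = 0.2316.
Triangular part P₁ = ½K_aγH² = 139.0 at H/3 = 2.700 m; rectangular part P₂ = K_a q H = 48.78 at H/2 = 4.050 m.
ȳ = (P₁·2.700 + P₂·4.050)/(P₁+P₂) = 3.051 m.

3.05 m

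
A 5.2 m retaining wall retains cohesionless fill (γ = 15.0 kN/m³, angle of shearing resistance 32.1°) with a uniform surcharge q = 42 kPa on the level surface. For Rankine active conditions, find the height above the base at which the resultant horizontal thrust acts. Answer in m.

2.18 m

K_a = 0.3060.
Triangular part P₁ = ½K_aγH² = 62.06 at H/3 = 1.733 m; rectangular part P₂ = K_a q H = 66.83 at H/2 = 2.600 m.
ȳ = (P₁·1.733 + P₂·2.600)/(P₁+P₂) = 2.183 m.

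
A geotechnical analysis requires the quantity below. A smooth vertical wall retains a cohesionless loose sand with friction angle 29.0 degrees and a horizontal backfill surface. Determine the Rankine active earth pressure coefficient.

K_a = (1 − sin φ)/(1 + sin φ) = (1 − sin 29.0°)/(1 + sin 29.0°) = 0.3470.

0.347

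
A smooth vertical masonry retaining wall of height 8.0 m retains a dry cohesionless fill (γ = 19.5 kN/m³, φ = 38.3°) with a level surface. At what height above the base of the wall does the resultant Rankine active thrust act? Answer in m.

2.67 m

K_a = 0.2347.
The pressure distribution is triangular, so the resultant acts at H/3 above the base = 8.0/3 = 2.667 m.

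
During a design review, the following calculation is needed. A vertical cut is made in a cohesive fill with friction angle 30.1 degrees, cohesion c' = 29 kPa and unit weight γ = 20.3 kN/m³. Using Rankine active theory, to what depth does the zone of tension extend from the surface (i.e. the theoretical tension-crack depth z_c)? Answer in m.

4.96 m

K_a = tan²(45° − 30.1°/2) = 0.3320; √K_a = 0.5762.
The active pressure is zero where K_a γ z = 2c√K_a, so z_c = 2c/(γ√K_a) = 2×29/(20.3×0.5762) = 4.959 m.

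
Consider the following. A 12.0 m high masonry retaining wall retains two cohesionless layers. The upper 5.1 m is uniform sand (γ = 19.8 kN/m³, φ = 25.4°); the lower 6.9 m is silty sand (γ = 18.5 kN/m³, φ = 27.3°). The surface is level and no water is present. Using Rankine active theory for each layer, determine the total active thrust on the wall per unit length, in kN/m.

K_a1 = tan²(45°−25.4°/2) = 0.3996; K_a2 = tan²(45°−27.3°/2) = 0.3711.
Layer 1: σ at base = K_a1 γ₁ h₁ = 40.36 kPa; P₁ = ½×40.36×5.1 = 102.9.
Layer 2: σ_v at top = γ₁h₁ = 101.0; σ_h top = K_a2×101.0 = 37.48; σ_h base = K_a2×(101.0+18.5×6.9) = 84.85.
P₂ = ½(37.48+84.85)×6.9 = 422.0. Total P_a = 102.9+422.0 = 524.9 kN/m.

525 kN/m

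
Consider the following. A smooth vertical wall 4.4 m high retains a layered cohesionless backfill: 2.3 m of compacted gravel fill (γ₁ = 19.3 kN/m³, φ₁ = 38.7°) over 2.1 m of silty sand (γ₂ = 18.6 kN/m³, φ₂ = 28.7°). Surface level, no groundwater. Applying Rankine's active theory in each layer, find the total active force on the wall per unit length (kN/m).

58.9 kN/m

K_a1 = tan²(45°−38.7°/2) = 0.2306; K_a2 = tan²(45°−28.7°/2) = 0.3511.
Layer 1: σ at base = K_a1 γ₁ h₁ = 10.24 kPa; P₁ = ½×10.24×2.3 = 11.77.
Layer 2: σ_v at top = γ₁h₁ = 44.39; σ_h top = K_a2×44.39 = 15.59; σ_h base = K_a2×(44.39+18.6×2.1) = 29.30.
P₂ = ½(15.59+29.30)×2.1 = 47.14. Total P_a = 11.77+47.14 = 58.91 kN/m.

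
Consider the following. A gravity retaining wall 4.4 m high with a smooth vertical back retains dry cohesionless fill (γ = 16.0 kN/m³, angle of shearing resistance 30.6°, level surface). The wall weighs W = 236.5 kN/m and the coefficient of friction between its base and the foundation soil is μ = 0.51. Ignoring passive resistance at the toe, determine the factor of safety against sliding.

2.39

K_a = tan²(45° − 30.6°/2) = 0.3253.
P_a = ½K_aγH² = 0.5×0.3253×16.0×4.4² = 50.39 kN/m, acting at H/3 = 1.467 m above the base.
FS_sliding = μW / P_a = 0.51×236.5 / 50.39 = 2.394.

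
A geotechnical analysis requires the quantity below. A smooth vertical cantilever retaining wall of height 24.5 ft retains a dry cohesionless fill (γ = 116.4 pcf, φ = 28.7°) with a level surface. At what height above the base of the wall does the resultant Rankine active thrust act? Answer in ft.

K_a = 0.3511.
The pressure distribution is triangular, so the resultant acts at H/3 above the base = 24.5/3 = 8.167 ft.

8.17 ft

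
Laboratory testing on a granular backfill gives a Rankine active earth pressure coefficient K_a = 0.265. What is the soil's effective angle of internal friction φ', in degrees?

35.5°

K_a = tan²(45° − φ/2) ⇒ 45° − φ/2 = arctan(√0.265) = 27.24°.
φ = 2(45° − 27.24°) = 35.52°.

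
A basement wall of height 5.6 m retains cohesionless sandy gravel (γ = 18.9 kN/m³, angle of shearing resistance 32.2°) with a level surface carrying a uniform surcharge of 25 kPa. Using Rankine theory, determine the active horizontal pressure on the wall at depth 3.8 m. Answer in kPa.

29.5 kPa

K_a = (1 − sin φ)/(1 + sin φ) = 0.3047.
σ_v = γz + q = 18.9 × 3.8 + 25 = 96.82 kPa.
σ_h = K_a σ_v = 0.3047 × 96.82 = 29.50 kPa.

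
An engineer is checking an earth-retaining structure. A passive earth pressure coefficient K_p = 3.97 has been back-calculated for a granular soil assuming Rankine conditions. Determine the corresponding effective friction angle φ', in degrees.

36.7°

K_p = (1+sin φ)/(1−sin φ) ⇒ sin φ = (K_p − 1)/(K_p + 1) = 0.5976.
φ = arcsin(0.5976) = 36.70°.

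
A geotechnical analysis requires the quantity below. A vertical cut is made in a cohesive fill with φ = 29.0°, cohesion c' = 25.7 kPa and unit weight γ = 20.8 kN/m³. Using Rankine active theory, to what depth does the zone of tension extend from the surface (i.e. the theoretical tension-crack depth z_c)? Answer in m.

4.20 m

K_a = tan²(45° − 29.0°/2) = 0.3470; √K_a = 0.5890.
The active pressure is zero where K_a γ z = 2c√K_a, so z_c = 2c/(γ√K_a) = 2×25.7/(20.8×0.5890) = 4.195 m.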